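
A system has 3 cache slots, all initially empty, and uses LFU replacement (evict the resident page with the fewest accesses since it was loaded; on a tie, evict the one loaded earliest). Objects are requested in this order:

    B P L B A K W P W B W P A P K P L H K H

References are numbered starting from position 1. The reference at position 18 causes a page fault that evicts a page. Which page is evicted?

L

pos 1: B → fault, frames {B}
pos 2: P → fault, frames {B,P}
pos 3: L → fault, frames {B,P,L}
pos 4: B → hit
pos 5: A → fault, evict P, frames {B,L,A}
pos 6: K → fault, evict L, frames {B,A,K}
pos 7: W → fault, evict A, frames {B,K,W}
pos 8: P → fault, evict K, frames {B,W,P}
pos 9: W → hit
pos 10: B → hit
pos 11: W → hit
pos 12: P → hit
pos 13: A → fault, evict P, frames {B,W,A}
pos 14: P → fault, evict A, frames {B,W,P}
pos 15: K → fault, evict P, frames {B,W,K}
pos 16: P → fault, evict K, frames {B,W,P}
pos 17: L → fault, evict P, frames {B,W,L}
pos 18: H → fault, evict L, frames {B,W,H}
At position 18, page L is evicted.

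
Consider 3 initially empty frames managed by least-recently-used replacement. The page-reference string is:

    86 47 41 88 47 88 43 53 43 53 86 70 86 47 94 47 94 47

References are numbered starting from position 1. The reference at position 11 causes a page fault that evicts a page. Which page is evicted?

pos 1: 86: miss, frames [86]
pos 2: 47: miss, frames [86, 47]
pos 3: 41: miss, frames [86, 47, 41]
pos 4: 88: miss, evict 86, frames [47, 41, 88]
pos 5: 47: hit
pos 6: 88: hit
pos 7: 43: miss, evict 41, frames [47, 88, 43]
pos 8: 53: miss, evict 47, frames [88, 43, 53]
pos 9: 43: hit
pos 10: 53: hit
pos 11: 86: miss, evict 88, frames [43, 53, 86]
At position 11, page 88 is evicted.

88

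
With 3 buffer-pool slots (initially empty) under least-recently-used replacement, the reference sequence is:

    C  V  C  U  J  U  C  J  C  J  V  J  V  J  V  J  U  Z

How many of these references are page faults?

C: fault, frames {C}
V: fault, frames {C,V}
C: hit
U: fault, frames {V,C,U}
J: fault, evict V, frames {C,U,J}
U: hit
C: hit
J: hit
C: hit
J: hit
V: fault, evict U, frames {C,J,V}
J: hit
V: hit
J: hit
V: hit
J: hit
U: fault, evict C, frames {V,J,U}
Z: fault, evict V, frames {J,U,Z}
Page faults: 7.

7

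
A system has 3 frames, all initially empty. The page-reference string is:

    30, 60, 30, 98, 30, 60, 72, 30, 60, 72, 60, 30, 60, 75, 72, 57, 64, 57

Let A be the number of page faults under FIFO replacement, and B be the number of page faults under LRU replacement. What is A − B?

2

Under FIFO: F F . F . . F F F . . . . F F F F . → 10 faults.
Under LRU: F F . F . . F . . . . . . F F F F . → 8 faults.
A − B = 10 − 8 = 2.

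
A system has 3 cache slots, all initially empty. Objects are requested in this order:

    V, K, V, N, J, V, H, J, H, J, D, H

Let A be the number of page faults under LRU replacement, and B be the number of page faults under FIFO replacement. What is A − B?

Under LRU: F F . F F . F . . . F . → 6 faults.
Under FIFO: F F . F F F F . . . F . → 7 faults.
A − B = 6 − 7 = -1.

-1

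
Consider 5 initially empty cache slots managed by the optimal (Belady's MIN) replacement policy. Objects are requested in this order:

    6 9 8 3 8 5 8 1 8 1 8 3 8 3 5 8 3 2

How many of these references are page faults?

7

6 -> miss, frames (6)
9 -> miss, frames (6 9)
8 -> miss, frames (6 9 8)
3 -> miss, frames (6 9 8 3)
8 -> hit
5 -> miss, frames (6 9 8 3 5)
8 -> hit
1 -> miss, evict 9, frames (6 8 3 5 1)
8 -> hit
1 -> hit
8 -> hit
3 -> hit
8 -> hit
3 -> hit
5 -> hit
8 -> hit
3 -> hit
2 -> miss, evict 1, frames (6 8 3 5 2)
Page faults: 7.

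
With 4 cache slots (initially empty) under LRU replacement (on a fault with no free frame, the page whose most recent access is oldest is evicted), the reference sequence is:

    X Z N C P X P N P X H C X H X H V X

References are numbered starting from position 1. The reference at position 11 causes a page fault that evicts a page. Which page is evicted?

pos 1: X: fault, frames [X]
pos 2: Z: fault, frames [X, Z]
pos 3: N: fault, frames [X, Z, N]
pos 4: C: fault, frames [X, Z, N, C]
pos 5: P: fault, evict X, frames [Z, N, C, P]
pos 6: X: fault, evict Z, frames [N, C, P, X]
pos 7: P: hit
pos 8: N: hit
pos 9: P: hit
pos 10: X: hit
pos 11: H: fault, evict C, frames [N, P, X, H]
At position 11, page C is evicted.

C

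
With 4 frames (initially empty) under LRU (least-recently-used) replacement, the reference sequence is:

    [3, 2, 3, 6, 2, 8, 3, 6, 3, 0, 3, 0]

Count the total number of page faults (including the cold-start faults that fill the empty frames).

5

3: fault, frames (3)
2: fault, frames (3 2)
3: hit
6: fault, frames (2 3 6)
2: hit
8: fault, frames (3 6 2 8)
3: hit
6: hit
3: hit
0: fault, evict 2, frames (8 6 3 0)
3: hit
0: hit
Page faults: 5.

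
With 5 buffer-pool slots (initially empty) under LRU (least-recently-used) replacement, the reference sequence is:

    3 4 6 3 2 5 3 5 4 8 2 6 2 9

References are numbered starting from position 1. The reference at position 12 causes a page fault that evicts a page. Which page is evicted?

pos 1: 3 -> fault, frames {3}
pos 2: 4 -> fault, frames {3,4}
pos 3: 6 -> fault, frames {3,4,6}
pos 4: 3 -> hit
pos 5: 2 -> fault, frames {4,6,3,2}
pos 6: 5 -> fault, frames {4,6,3,2,5}
pos 7: 3 -> hit
pos 8: 5 -> hit
pos 9: 4 -> hit
pos 10: 8 -> fault, evict 6, frames {2,3,5,4,8}
pos 11: 2 -> hit
pos 12: 6 -> fault, evict 3, frames {5,4,8,2,6}
At position 12, page 3 is evicted.

3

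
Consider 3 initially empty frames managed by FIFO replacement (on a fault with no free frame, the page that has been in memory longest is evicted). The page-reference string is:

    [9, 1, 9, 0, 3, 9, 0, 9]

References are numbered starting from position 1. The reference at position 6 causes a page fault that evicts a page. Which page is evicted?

1

pos 1: 9 → fault, frames {9}
pos 2: 1 → fault, frames {9,1}
pos 3: 9 → hit
pos 4: 0 → fault, frames {9,1,0}
pos 5: 3 → fault, evict 9, frames {1,0,3}
pos 6: 9 → fault, evict 1, frames {0,3,9}
At position 6, page 1 is evicted.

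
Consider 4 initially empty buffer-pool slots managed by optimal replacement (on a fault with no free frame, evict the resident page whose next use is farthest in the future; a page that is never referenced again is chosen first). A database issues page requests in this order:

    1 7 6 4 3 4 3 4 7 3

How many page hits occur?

1: miss, frames (1)
7: miss, frames (1 7)
6: miss, frames (1 7 6)
4: miss, frames (1 7 6 4)
3: miss, evict 6, frames (1 7 4 3)
4: hit
3: hit
4: hit
7: hit
3: hit
Hits: 5.

5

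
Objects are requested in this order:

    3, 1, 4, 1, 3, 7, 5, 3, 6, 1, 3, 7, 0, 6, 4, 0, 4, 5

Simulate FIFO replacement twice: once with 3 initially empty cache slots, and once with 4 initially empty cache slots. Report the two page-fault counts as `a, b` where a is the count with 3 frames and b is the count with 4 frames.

13, 12

3 frames: F F F . . F F F F F . F F F F . . F → 13 faults.
4 frames: F F F . . F F F F F . F F . F . . F → 12 faults.
12 < 13: adding a frame reduced faults, as is typical.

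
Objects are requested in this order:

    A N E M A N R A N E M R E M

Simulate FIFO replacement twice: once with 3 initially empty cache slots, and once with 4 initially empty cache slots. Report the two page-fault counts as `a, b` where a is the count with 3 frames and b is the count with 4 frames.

9, 10

3 frames: F F F F F F F . . F F . . . → 9 faults.
4 frames: F F F F . . F F F F F F . . → 10 faults.
10 > 9: adding a frame increased faults — Belady's anomaly.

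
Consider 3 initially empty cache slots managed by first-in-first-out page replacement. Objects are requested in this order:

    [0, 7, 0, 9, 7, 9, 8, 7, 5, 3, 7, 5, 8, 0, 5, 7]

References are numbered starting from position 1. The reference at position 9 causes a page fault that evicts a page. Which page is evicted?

7

pos 1: 0: miss, frames [0]
pos 2: 7: miss, frames [0, 7]
pos 3: 0: hit
pos 4: 9: miss, frames [0, 7, 9]
pos 5: 7: hit
pos 6: 9: hit
pos 7: 8: miss, evict 0, frames [7, 9, 8]
pos 8: 7: hit
pos 9: 5: miss, evict 7, frames [9, 8, 5]
At position 9, page 7 is evicted.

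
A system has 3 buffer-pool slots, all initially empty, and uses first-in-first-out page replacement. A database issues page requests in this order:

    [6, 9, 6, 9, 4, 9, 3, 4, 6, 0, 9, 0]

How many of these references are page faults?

6 -> fault, frames [6]
9 -> fault, frames [6, 9]
6 -> hit
9 -> hit
4 -> fault, frames [6, 9, 4]
9 -> hit
3 -> fault, evict 6, frames [9, 4, 3]
4 -> hit
6 -> fault, evict 9, frames [4, 3, 6]
0 -> fault, evict 4, frames [3, 6, 0]
9 -> fault, evict 3, frames [6, 0, 9]
0 -> hit
Page faults: 7.

7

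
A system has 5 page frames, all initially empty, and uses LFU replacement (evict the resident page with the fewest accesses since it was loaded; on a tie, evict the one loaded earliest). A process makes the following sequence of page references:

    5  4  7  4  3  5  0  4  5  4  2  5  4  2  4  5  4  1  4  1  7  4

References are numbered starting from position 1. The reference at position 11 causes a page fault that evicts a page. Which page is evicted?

7

pos 1: 5 -> miss, frames {5}
pos 2: 4 -> miss, frames {5,4}
pos 3: 7 -> miss, frames {5,4,7}
pos 4: 4 -> hit
pos 5: 3 -> miss, frames {5,4,7,3}
pos 6: 5 -> hit
pos 7: 0 -> miss, frames {5,4,7,3,0}
pos 8: 4 -> hit
pos 9: 5 -> hit
pos 10: 4 -> hit
pos 11: 2 -> miss, evict 7, frames {5,4,3,0,2}
At position 11, page 7 is evicted.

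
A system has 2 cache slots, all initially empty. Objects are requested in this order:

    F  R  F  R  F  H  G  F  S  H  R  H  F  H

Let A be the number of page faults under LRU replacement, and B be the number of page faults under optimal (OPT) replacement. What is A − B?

1

Under LRU: F F . . . F F F F F F . F . → 9 faults.
Under OPT: F F . . . F F . F F F . F . → 8 faults.
A − B = 9 − 8 = 1.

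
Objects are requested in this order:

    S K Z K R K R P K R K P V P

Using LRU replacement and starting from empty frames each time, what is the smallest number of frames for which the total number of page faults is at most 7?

f=1: 14 faults
f=2: 9 faults
f=3: 6 faults
f=4: 6 faults
f=5: 6 faults
f=6: 6 faults
Smallest f with faults ≤ 7 is 3.

3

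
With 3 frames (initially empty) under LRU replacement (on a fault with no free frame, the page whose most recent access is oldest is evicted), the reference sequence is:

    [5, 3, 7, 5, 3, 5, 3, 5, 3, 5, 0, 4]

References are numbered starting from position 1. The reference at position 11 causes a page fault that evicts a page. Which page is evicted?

7

pos 1: 5 → miss, frames (5)
pos 2: 3 → miss, frames (5 3)
pos 3: 7 → miss, frames (5 3 7)
pos 4: 5 → hit
pos 5: 3 → hit
pos 6: 5 → hit
pos 7: 3 → hit
pos 8: 5 → hit
pos 9: 3 → hit
pos 10: 5 → hit
pos 11: 0 → miss, evict 7, frames (3 5 0)
At position 11, page 7 is evicted.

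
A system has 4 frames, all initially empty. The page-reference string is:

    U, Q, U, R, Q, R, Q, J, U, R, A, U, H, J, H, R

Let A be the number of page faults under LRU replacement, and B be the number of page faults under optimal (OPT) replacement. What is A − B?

2

Under LRU: F F . F . . . F . . F . F F . F → 8 faults.
Under OPT: F F . F . . . F . . F . F . . . → 6 faults.
A − B = 8 − 6 = 2.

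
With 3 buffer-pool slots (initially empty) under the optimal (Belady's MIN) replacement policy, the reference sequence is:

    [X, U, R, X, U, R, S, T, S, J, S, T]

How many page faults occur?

X -> miss, frames [X]
U -> miss, frames [X, U]
R -> miss, frames [X, U, R]
X -> hit
U -> hit
R -> hit
S -> miss, evict R, frames [X, U, S]
T -> miss, evict U, frames [X, S, T]
S -> hit
J -> miss, evict X, frames [S, T, J]
S -> hit
T -> hit
Page faults: 6.

6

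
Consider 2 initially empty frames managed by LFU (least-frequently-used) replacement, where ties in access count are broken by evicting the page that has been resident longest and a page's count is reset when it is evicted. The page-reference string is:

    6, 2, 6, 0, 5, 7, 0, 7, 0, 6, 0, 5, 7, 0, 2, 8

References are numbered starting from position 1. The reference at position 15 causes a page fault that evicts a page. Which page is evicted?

pos 1: 6 -> fault, frames {6}
pos 2: 2 -> fault, frames {6,2}
pos 3: 6 -> hit
pos 4: 0 -> fault, evict 2, frames {6,0}
pos 5: 5 -> fault, evict 0, frames {6,5}
pos 6: 7 -> fault, evict 5, frames {6,7}
pos 7: 0 -> fault, evict 7, frames {6,0}
pos 8: 7 -> fault, evict 0, frames {6,7}
pos 9: 0 -> fault, evict 7, frames {6,0}
pos 10: 6 -> hit
pos 11: 0 -> hit
pos 12: 5 -> fault, evict 0, frames {6,5}
pos 13: 7 -> fault, evict 5, frames {6,7}
pos 14: 0 -> fault, evict 7, frames {6,0}
pos 15: 2 -> fault, evict 0, frames {6,2}
At position 15, page 0 is evicted.

0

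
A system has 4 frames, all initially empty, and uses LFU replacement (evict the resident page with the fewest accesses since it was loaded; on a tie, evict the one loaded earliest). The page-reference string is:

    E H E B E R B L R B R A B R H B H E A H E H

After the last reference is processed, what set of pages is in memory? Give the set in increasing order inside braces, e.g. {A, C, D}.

E -> miss, frames {E}
H -> miss, frames {E,H}
E -> hit
B -> miss, frames {E,H,B}
E -> hit
R -> miss, frames {E,H,B,R}
B -> hit
L -> miss, evict H, frames {E,B,R,L}
R -> hit
B -> hit
R -> hit
A -> miss, evict L, frames {E,B,R,A}
B -> hit
R -> hit
H -> miss, evict A, frames {E,B,R,H}
B -> hit
H -> hit
E -> hit
A -> miss, evict H, frames {E,B,R,A}
H -> miss, evict A, frames {E,B,R,H}
E -> hit
H -> hit

{B, E, H, R}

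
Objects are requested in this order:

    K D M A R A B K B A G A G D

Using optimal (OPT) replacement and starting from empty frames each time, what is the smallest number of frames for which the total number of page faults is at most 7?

f=1: 14 faults
f=2: 10 faults
f=3: 8 faults
f=4: 7 faults
f=5: 7 faults
f=6: 7 faults
f=7: 7 faults
Smallest f with faults ≤ 7 is 4.

4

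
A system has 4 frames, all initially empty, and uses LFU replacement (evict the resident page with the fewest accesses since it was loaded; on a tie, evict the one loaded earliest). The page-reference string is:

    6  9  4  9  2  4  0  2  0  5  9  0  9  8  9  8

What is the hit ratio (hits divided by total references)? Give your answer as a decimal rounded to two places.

0.50

6 → miss, frames (6)
9 → miss, frames (6 9)
4 → miss, frames (6 9 4)
9 → hit
2 → miss, frames (6 9 4 2)
4 → hit
0 → miss, evict 6, frames (9 4 2 0)
2 → hit
0 → hit
5 → miss, evict 9, frames (4 2 0 5)
9 → miss, evict 5, frames (4 2 0 9)
0 → hit
9 → hit
8 → miss, evict 4, frames (2 0 9 8)
9 → hit
8 → hit
Hits: 8 of 16 references → 8/16 = 0.5000.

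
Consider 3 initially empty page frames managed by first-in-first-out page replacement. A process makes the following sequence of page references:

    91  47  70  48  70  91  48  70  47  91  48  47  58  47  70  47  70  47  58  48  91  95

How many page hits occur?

91 → fault, frames {91}
47 → fault, frames {91,47}
70 → fault, frames {91,47,70}
48 → fault, evict 91, frames {47,70,48}
70 → hit
91 → fault, evict 47, frames {70,48,91}
48 → hit
70 → hit
47 → fault, evict 70, frames {48,91,47}
91 → hit
48 → hit
47 → hit
58 → fault, evict 48, frames {91,47,58}
47 → hit
70 → fault, evict 91, frames {47,58,70}
47 → hit
70 → hit
47 → hit
58 → hit
48 → fault, evict 47, frames {58,70,48}
91 → fault, evict 58, frames {70,48,91}
95 → fault, evict 70, frames {48,91,95}
Hits: 11.

11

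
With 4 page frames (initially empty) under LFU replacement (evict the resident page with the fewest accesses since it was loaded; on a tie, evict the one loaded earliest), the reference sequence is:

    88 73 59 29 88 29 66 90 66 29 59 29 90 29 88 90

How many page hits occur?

8

88: fault, frames {88}
73: fault, frames {88,73}
59: fault, frames {88,73,59}
29: fault, frames {88,73,59,29}
88: hit
29: hit
66: fault, evict 73, frames {88,59,29,66}
90: fault, evict 59, frames {88,29,66,90}
66: hit
29: hit
59: fault, evict 90, frames {88,29,66,59}
29: hit
90: fault, evict 59, frames {88,29,66,90}
29: hit
88: hit
90: hit
Hits: 8.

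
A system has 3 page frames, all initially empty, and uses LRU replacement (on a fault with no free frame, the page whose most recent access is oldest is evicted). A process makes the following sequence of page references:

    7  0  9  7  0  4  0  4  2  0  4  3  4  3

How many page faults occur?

6

7 → miss, frames (7)
0 → miss, frames (7 0)
9 → miss, frames (7 0 9)
7 → hit
0 → hit
4 → miss, evict 9, frames (7 0 4)
0 → hit
4 → hit
2 → miss, evict 7, frames (0 4 2)
0 → hit
4 → hit
3 → miss, evict 2, frames (0 4 3)
4 → hit
3 → hit
Page faults: 6.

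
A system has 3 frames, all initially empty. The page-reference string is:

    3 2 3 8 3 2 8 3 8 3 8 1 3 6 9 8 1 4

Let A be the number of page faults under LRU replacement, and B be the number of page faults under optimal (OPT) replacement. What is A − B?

2

Under LRU: F F . F . . . . . . . F . F F F F F → 9 faults.
Under OPT: F F . F . . . . . . . F . F F . . F → 7 faults.
A − B = 9 − 7 = 2.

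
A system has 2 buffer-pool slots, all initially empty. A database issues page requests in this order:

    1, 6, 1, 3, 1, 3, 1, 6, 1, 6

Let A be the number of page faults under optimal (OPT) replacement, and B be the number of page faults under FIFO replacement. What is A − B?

-1

Under OPT: F F . F . . . F . . → 4 faults.
Under FIFO: F F . F F . . F . . → 5 faults.
A − B = 4 − 5 = -1.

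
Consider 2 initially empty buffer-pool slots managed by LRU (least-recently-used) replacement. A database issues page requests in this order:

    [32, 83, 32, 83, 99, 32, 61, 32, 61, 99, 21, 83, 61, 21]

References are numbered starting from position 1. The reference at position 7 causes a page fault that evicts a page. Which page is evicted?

pos 1: 32 → fault, frames (32)
pos 2: 83 → fault, frames (32 83)
pos 3: 32 → hit
pos 4: 83 → hit
pos 5: 99 → fault, evict 32, frames (83 99)
pos 6: 32 → fault, evict 83, frames (99 32)
pos 7: 61 → fault, evict 99, frames (32 61)
At position 7, page 99 is evicted.

99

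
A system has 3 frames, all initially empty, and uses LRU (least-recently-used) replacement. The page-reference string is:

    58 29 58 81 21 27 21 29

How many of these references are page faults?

6

58 → fault, frames {58}
29 → fault, frames {58,29}
58 → hit
81 → fault, frames {29,58,81}
21 → fault, evict 29, frames {58,81,21}
27 → fault, evict 58, frames {81,21,27}
21 → hit
29 → fault, evict 81, frames {27,21,29}
Page faults: 6.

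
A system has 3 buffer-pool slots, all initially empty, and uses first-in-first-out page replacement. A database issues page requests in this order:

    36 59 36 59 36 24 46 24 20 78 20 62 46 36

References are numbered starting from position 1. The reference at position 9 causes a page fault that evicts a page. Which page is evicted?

pos 1: 36 → fault, frames [36]
pos 2: 59 → fault, frames [36, 59]
pos 3: 36 → hit
pos 4: 59 → hit
pos 5: 36 → hit
pos 6: 24 → fault, frames [36, 59, 24]
pos 7: 46 → fault, evict 36, frames [59, 24, 46]
pos 8: 24 → hit
pos 9: 20 → fault, evict 59, frames [24, 46, 20]
At position 9, page 59 is evicted.

59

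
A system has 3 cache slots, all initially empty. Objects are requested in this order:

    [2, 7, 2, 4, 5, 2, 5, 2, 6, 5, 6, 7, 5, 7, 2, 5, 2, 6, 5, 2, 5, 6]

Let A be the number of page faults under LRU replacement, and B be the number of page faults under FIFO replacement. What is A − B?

Under LRU: F F . F F . . . F . . F . . F . . F . . . . → 8 faults.
Under FIFO: F F . F F F . . F . . F F . F . . F . . . . → 10 faults.
A − B = 8 − 10 = -2.

-2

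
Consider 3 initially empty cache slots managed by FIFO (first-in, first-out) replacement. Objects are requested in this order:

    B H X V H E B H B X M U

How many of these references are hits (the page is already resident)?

2

B -> miss, frames [B]
H -> miss, frames [B, H]
X -> miss, frames [B, H, X]
V -> miss, evict B, frames [H, X, V]
H -> hit
E -> miss, evict H, frames [X, V, E]
B -> miss, evict X, frames [V, E, B]
H -> miss, evict V, frames [E, B, H]
B -> hit
X -> miss, evict E, frames [B, H, X]
M -> miss, evict B, frames [H, X, M]
U -> miss, evict H, frames [X, M, U]
Hits: 2.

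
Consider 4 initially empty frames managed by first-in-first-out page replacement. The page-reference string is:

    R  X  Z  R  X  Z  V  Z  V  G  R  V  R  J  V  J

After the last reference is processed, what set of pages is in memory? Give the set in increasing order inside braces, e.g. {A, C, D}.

R: miss, frames {R}
X: miss, frames {R,X}
Z: miss, frames {R,X,Z}
R: hit
X: hit
Z: hit
V: miss, frames {R,X,Z,V}
Z: hit
V: hit
G: miss, evict R, frames {X,Z,V,G}
R: miss, evict X, frames {Z,V,G,R}
V: hit
R: hit
J: miss, evict Z, frames {V,G,R,J}
V: hit
J: hit

{G, J, R, V}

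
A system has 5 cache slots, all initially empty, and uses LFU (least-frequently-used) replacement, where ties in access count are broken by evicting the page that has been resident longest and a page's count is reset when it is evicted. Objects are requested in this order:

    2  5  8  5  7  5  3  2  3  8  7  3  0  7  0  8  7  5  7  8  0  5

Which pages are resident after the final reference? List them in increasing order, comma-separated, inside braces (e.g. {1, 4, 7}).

{0, 3, 5, 7, 8}

2: fault, frames {2}
5: fault, frames {2,5}
8: fault, frames {2,5,8}
5: hit
7: fault, frames {2,5,8,7}
5: hit
3: fault, frames {2,5,8,7,3}
2: hit
3: hit
8: hit
7: hit
3: hit
0: fault, evict 2, frames {5,8,7,3,0}
7: hit
0: hit
8: hit
7: hit
5: hit
7: hit
8: hit
0: hit
5: hit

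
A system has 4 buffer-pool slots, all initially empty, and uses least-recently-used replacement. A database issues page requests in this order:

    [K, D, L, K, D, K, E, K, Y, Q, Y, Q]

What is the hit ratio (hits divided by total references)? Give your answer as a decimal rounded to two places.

K: miss, frames [K]
D: miss, frames [K, D]
L: miss, frames [K, D, L]
K: hit
D: hit
K: hit
E: miss, frames [L, D, K, E]
K: hit
Y: miss, evict L, frames [D, E, K, Y]
Q: miss, evict D, frames [E, K, Y, Q]
Y: hit
Q: hit
Hits: 6 of 12 references → 6/12 = 0.5000.

0.50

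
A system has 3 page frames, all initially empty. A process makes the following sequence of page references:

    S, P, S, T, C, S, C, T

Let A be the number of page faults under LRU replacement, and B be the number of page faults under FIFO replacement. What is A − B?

-1

Under LRU: F F . F F . . . → 4 faults.
Under FIFO: F F . F F F . . → 5 faults.
A − B = 4 − 5 = -1.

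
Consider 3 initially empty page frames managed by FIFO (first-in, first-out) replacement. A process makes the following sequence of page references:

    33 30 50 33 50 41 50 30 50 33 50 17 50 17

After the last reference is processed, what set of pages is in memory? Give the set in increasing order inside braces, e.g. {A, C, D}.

{17, 33, 50}

33: fault, frames [33]
30: fault, frames [33, 30]
50: fault, frames [33, 30, 50]
33: hit
50: hit
41: fault, evict 33, frames [30, 50, 41]
50: hit
30: hit
50: hit
33: fault, evict 30, frames [50, 41, 33]
50: hit
17: fault, evict 50, frames [41, 33, 17]
50: fault, evict 41, frames [33, 17, 50]
17: hit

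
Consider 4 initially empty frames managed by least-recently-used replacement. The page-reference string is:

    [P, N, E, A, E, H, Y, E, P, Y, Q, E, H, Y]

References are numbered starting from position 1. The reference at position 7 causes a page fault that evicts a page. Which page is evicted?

pos 1: P: fault, frames {P}
pos 2: N: fault, frames {P,N}
pos 3: E: fault, frames {P,N,E}
pos 4: A: fault, frames {P,N,E,A}
pos 5: E: hit
pos 6: H: fault, evict P, frames {N,A,E,H}
pos 7: Y: fault, evict N, frames {A,E,H,Y}
At position 7, page N is evicted.

N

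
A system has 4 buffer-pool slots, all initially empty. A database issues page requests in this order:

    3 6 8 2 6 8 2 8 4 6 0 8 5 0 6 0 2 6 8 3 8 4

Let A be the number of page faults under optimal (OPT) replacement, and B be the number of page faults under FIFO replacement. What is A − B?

-2

Under OPT: F F F F . . . . F . F . F . . . . . F F . F → 10 faults.
Under FIFO: F F F F . . . . F . F . F . F . F . F F . F → 12 faults.
A − B = 10 − 12 = -2.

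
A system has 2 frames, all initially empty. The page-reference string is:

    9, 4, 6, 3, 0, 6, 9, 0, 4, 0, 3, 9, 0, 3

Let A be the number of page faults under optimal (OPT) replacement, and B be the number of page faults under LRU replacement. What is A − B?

-3

Under OPT: F F F F F . F . F . F F . F → 10 faults.
Under LRU: F F F F F F F F F . F F F F → 13 faults.
A − B = 10 − 13 = -3.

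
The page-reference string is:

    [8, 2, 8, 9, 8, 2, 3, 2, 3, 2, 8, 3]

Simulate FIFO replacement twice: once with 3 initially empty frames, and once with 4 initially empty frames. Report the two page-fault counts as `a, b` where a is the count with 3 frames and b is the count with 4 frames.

5, 4

3 frames: F F . F . . F . . . F . → 5 faults.
4 frames: F F . F . . F . . . . . → 4 faults.
4 < 5: adding a frame reduced faults, as is typical.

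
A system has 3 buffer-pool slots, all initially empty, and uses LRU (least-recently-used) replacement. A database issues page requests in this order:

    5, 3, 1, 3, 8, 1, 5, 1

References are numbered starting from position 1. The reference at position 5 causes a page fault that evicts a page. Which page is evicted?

pos 1: 5: miss, frames {5}
pos 2: 3: miss, frames {5,3}
pos 3: 1: miss, frames {5,3,1}
pos 4: 3: hit
pos 5: 8: miss, evict 5, frames {1,3,8}
At position 5, page 5 is evicted.

5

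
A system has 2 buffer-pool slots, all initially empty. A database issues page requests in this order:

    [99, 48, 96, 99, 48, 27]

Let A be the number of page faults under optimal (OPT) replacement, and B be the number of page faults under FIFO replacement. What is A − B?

Under OPT: F F F . F F → 5 faults.
Under FIFO: F F F F F F → 6 faults.
A − B = 5 − 6 = -1.

-1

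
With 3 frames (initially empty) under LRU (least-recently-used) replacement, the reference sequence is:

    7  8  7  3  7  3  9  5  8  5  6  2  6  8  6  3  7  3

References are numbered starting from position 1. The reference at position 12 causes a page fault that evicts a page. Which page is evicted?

8

pos 1: 7: fault, frames (7)
pos 2: 8: fault, frames (7 8)
pos 3: 7: hit
pos 4: 3: fault, frames (8 7 3)
pos 5: 7: hit
pos 6: 3: hit
pos 7: 9: fault, evict 8, frames (7 3 9)
pos 8: 5: fault, evict 7, frames (3 9 5)
pos 9: 8: fault, evict 3, frames (9 5 8)
pos 10: 5: hit
pos 11: 6: fault, evict 9, frames (8 5 6)
pos 12: 2: fault, evict 8, frames (5 6 2)
At position 12, page 8 is evicted.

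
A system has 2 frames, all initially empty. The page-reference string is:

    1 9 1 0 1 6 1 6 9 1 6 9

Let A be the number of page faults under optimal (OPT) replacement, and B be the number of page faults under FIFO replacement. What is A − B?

-3

Under OPT: F F . F . F . . F . F . → 6 faults.
Under FIFO: F F . F F F . . F F F F → 9 faults.
A − B = 6 − 9 = -3.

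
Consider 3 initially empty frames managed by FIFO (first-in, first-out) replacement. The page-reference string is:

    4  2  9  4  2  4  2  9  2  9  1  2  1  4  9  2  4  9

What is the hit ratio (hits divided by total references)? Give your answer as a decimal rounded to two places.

0.61

4: miss, frames [4]
2: miss, frames [4, 2]
9: miss, frames [4, 2, 9]
4: hit
2: hit
4: hit
2: hit
9: hit
2: hit
9: hit
1: miss, evict 4, frames [2, 9, 1]
2: hit
1: hit
4: miss, evict 2, frames [9, 1, 4]
9: hit
2: miss, evict 9, frames [1, 4, 2]
4: hit
9: miss, evict 1, frames [4, 2, 9]
Hits: 11 of 18 references → 11/18 = 0.6111.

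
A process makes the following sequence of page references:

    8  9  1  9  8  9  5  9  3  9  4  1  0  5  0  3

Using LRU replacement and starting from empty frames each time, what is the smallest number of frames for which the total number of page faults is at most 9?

6

f=1: 16 faults
f=2: 11 faults
f=3: 10 faults
f=4: 10 faults
f=5: 10 faults
f=6: 7 faults
f=7: 7 faults
Smallest f with faults ≤ 9 is 6.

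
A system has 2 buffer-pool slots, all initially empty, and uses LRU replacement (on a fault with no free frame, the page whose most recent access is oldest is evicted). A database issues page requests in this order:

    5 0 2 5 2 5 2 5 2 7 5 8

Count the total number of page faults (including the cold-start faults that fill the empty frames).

5 -> miss, frames (5)
0 -> miss, frames (5 0)
2 -> miss, evict 5, frames (0 2)
5 -> miss, evict 0, frames (2 5)
2 -> hit
5 -> hit
2 -> hit
5 -> hit
2 -> hit
7 -> miss, evict 5, frames (2 7)
5 -> miss, evict 2, frames (7 5)
8 -> miss, evict 7, frames (5 8)
Page faults: 7.

7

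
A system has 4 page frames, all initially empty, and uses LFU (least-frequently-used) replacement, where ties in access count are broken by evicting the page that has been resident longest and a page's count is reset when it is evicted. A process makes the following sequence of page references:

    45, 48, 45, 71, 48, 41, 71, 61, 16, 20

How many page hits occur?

45 -> miss, frames (45)
48 -> miss, frames (45 48)
45 -> hit
71 -> miss, frames (45 48 71)
48 -> hit
41 -> miss, frames (45 48 71 41)
71 -> hit
61 -> miss, evict 41, frames (45 48 71 61)
16 -> miss, evict 61, frames (45 48 71 16)
20 -> miss, evict 16, frames (45 48 71 20)
Hits: 3.

3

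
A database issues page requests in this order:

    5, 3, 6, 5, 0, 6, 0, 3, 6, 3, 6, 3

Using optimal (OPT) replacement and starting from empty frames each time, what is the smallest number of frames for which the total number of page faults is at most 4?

f=1: 12 faults
f=2: 5 faults
f=3: 4 faults
f=4: 4 faults
Smallest f with faults ≤ 4 is 3.

3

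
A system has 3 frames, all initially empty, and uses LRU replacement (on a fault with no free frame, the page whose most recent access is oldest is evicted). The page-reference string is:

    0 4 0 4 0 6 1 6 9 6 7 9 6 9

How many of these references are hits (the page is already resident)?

0 -> fault, frames (0)
4 -> fault, frames (0 4)
0 -> hit
4 -> hit
0 -> hit
6 -> fault, frames (4 0 6)
1 -> fault, evict 4, frames (0 6 1)
6 -> hit
9 -> fault, evict 0, frames (1 6 9)
6 -> hit
7 -> fault, evict 1, frames (9 6 7)
9 -> hit
6 -> hit
9 -> hit
Hits: 8.

8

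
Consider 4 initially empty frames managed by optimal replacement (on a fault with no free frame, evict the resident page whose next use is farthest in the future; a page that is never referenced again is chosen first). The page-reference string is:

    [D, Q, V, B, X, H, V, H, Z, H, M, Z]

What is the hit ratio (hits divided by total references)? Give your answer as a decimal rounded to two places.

D → miss, frames (D)
Q → miss, frames (D Q)
V → miss, frames (D Q V)
B → miss, frames (D Q V B)
X → miss, evict B, frames (D Q V X)
H → miss, evict X, frames (D Q V H)
V → hit
H → hit
Z → miss, evict V, frames (D Q H Z)
H → hit
M → miss, evict H, frames (D Q Z M)
Z → hit
Hits: 4 of 12 references → 4/12 = 0.3333.

0.33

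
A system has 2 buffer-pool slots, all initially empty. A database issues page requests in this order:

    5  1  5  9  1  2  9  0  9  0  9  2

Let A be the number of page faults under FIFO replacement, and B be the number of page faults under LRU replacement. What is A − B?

Under FIFO: F F . F . F . F F . . F → 7 faults.
Under LRU: F F . F F F F F . . . F → 8 faults.
A − B = 7 − 8 = -1.

-1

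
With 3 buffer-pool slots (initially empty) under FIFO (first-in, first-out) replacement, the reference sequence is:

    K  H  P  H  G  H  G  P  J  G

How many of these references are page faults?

K: miss, frames (K)
H: miss, frames (K H)
P: miss, frames (K H P)
H: hit
G: miss, evict K, frames (H P G)
H: hit
G: hit
P: hit
J: miss, evict H, frames (P G J)
G: hit
Page faults: 5.

5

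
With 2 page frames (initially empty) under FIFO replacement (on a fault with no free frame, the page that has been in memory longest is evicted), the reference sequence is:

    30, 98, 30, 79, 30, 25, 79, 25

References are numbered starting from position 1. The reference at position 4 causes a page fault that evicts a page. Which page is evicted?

pos 1: 30 -> miss, frames {30}
pos 2: 98 -> miss, frames {30,98}
pos 3: 30 -> hit
pos 4: 79 -> miss, evict 30, frames {98,79}
At position 4, page 30 is evicted.

30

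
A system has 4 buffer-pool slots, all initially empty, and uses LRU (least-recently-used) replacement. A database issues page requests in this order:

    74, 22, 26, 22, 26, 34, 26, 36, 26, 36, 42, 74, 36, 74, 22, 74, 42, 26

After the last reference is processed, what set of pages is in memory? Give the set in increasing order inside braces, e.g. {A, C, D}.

74 -> miss, frames (74)
22 -> miss, frames (74 22)
26 -> miss, frames (74 22 26)
22 -> hit
26 -> hit
34 -> miss, frames (74 22 26 34)
26 -> hit
36 -> miss, evict 74, frames (22 34 26 36)
26 -> hit
36 -> hit
42 -> miss, evict 22, frames (34 26 36 42)
74 -> miss, evict 34, frames (26 36 42 74)
36 -> hit
74 -> hit
22 -> miss, evict 26, frames (42 36 74 22)
74 -> hit
42 -> hit
26 -> miss, evict 36, frames (22 74 42 26)

{22, 26, 42, 74}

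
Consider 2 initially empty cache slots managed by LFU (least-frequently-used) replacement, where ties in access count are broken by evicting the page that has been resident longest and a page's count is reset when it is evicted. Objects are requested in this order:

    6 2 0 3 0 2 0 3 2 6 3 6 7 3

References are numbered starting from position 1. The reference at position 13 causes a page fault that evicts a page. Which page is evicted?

pos 1: 6 → fault, frames {6}
pos 2: 2 → fault, frames {6,2}
pos 3: 0 → fault, evict 6, frames {2,0}
pos 4: 3 → fault, evict 2, frames {0,3}
pos 5: 0 → hit
pos 6: 2 → fault, evict 3, frames {0,2}
pos 7: 0 → hit
pos 8: 3 → fault, evict 2, frames {0,3}
pos 9: 2 → fault, evict 3, frames {0,2}
pos 10: 6 → fault, evict 2, frames {0,6}
pos 11: 3 → fault, evict 6, frames {0,3}
pos 12: 6 → fault, evict 3, frames {0,6}
pos 13: 7 → fault, evict 6, frames {0,7}
At position 13, page 6 is evicted.

6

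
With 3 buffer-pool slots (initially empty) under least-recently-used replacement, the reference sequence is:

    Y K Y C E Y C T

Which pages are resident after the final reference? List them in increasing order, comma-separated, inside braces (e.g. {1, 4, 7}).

{C, T, Y}

Y: fault, frames [Y]
K: fault, frames [Y, K]
Y: hit
C: fault, frames [K, Y, C]
E: fault, evict K, frames [Y, C, E]
Y: hit
C: hit
T: fault, evict E, frames [Y, C, T]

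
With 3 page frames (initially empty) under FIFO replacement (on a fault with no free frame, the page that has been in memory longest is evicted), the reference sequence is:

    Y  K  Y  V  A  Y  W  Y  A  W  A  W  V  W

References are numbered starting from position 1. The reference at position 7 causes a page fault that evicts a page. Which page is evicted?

pos 1: Y -> miss, frames [Y]
pos 2: K -> miss, frames [Y, K]
pos 3: Y -> hit
pos 4: V -> miss, frames [Y, K, V]
pos 5: A -> miss, evict Y, frames [K, V, A]
pos 6: Y -> miss, evict K, frames [V, A, Y]
pos 7: W -> miss, evict V, frames [A, Y, W]
At position 7, page V is evicted.

V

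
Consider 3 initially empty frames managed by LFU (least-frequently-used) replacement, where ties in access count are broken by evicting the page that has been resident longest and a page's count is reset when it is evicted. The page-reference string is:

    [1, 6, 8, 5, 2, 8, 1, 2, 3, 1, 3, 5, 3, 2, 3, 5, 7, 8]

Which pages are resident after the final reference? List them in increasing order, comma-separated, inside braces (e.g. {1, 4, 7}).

1 -> fault, frames [1]
6 -> fault, frames [1, 6]
8 -> fault, frames [1, 6, 8]
5 -> fault, evict 1, frames [6, 8, 5]
2 -> fault, evict 6, frames [8, 5, 2]
8 -> hit
1 -> fault, evict 5, frames [8, 2, 1]
2 -> hit
3 -> fault, evict 1, frames [8, 2, 3]
1 -> fault, evict 3, frames [8, 2, 1]
3 -> fault, evict 1, frames [8, 2, 3]
5 -> fault, evict 3, frames [8, 2, 5]
3 -> fault, evict 5, frames [8, 2, 3]
2 -> hit
3 -> hit
5 -> fault, evict 8, frames [2, 3, 5]
7 -> fault, evict 5, frames [2, 3, 7]
8 -> fault, evict 7, frames [2, 3, 8]

{2, 3, 8}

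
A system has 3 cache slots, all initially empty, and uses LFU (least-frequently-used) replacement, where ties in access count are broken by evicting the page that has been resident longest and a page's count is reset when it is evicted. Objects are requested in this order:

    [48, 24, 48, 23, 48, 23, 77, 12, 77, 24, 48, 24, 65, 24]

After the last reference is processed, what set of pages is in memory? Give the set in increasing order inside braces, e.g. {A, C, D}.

48 -> miss, frames (48)
24 -> miss, frames (48 24)
48 -> hit
23 -> miss, frames (48 24 23)
48 -> hit
23 -> hit
77 -> miss, evict 24, frames (48 23 77)
12 -> miss, evict 77, frames (48 23 12)
77 -> miss, evict 12, frames (48 23 77)
24 -> miss, evict 77, frames (48 23 24)
48 -> hit
24 -> hit
65 -> miss, evict 23, frames (48 24 65)
24 -> hit

{24, 48, 65}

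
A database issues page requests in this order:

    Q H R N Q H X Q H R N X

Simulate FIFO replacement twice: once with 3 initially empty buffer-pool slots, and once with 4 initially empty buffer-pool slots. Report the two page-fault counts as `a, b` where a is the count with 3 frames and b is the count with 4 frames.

9, 10

3 frames: F F F F F F F . . F F . → 9 faults.
4 frames: F F F F . . F F F F F F → 10 faults.
10 > 9: adding a frame increased faults — Belady's anomaly.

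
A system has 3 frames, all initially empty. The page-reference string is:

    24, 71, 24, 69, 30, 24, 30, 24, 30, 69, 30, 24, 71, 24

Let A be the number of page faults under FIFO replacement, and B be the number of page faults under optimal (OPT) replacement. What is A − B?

1

Under FIFO: F F . F F F . . . . . . F . → 6 faults.
Under OPT: F F . F F . . . . . . . F . → 5 faults.
A − B = 6 − 5 = 1.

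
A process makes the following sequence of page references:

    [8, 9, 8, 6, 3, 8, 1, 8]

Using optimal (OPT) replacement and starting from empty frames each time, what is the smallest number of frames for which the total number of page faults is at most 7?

f=1: 8 faults
f=2: 5 faults
f=3: 5 faults
f=4: 5 faults
f=5: 5 faults
Smallest f with faults ≤ 7 is 2.

2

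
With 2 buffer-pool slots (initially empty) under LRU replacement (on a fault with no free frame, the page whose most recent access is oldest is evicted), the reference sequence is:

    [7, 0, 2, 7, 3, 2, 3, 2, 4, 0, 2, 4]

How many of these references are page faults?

10

7 -> fault, frames [7]
0 -> fault, frames [7, 0]
2 -> fault, evict 7, frames [0, 2]
7 -> fault, evict 0, frames [2, 7]
3 -> fault, evict 2, frames [7, 3]
2 -> fault, evict 7, frames [3, 2]
3 -> hit
2 -> hit
4 -> fault, evict 3, frames [2, 4]
0 -> fault, evict 2, frames [4, 0]
2 -> fault, evict 4, frames [0, 2]
4 -> fault, evict 0, frames [2, 4]
Page faults: 10.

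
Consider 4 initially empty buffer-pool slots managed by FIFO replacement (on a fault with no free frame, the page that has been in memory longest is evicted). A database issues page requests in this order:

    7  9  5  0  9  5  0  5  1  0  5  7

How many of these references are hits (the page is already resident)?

6

7: fault, frames {7}
9: fault, frames {7,9}
5: fault, frames {7,9,5}
0: fault, frames {7,9,5,0}
9: hit
5: hit
0: hit
5: hit
1: fault, evict 7, frames {9,5,0,1}
0: hit
5: hit
7: fault, evict 9, frames {5,0,1,7}
Hits: 6.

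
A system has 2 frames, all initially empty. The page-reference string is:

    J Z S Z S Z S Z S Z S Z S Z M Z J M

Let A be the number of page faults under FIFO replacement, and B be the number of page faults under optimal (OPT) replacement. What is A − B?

2

Under FIFO: F F F . . . . . . . . . . . F F F F → 7 faults.
Under OPT: F F F . . . . . . . . . . . F . F . → 5 faults.
A − B = 7 − 5 = 2.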